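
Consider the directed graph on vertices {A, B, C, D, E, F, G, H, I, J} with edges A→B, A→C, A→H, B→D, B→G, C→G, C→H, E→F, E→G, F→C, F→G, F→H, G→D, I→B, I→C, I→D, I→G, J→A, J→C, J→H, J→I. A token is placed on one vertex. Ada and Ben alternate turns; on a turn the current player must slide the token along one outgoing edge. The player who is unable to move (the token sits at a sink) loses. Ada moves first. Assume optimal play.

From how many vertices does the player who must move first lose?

Classify positions by backward induction: terminal positions (no move available) are L. From any other position, the mover wins iff some move reaches an L.
Every edge goes from a vertex to one that appears earlier in the order H, D, G, C, B, F, E, I, A, J, so processing vertices in that order labels each vertex after all of its successors.
H: no outgoing edge → L
D: no outgoing edge → L
G: W (go to D, an L position)
C: W (go to H, an L position)
B: W (go to D, an L position)
F: W (go to H, an L position)
E: L (options F(W), G(W) are all W)
I: W (go to D, an L position)
A: W (go to H, an L position)
J: W (go to H, an L position)
The L vertices are D, E, H; that is 3 in all.

3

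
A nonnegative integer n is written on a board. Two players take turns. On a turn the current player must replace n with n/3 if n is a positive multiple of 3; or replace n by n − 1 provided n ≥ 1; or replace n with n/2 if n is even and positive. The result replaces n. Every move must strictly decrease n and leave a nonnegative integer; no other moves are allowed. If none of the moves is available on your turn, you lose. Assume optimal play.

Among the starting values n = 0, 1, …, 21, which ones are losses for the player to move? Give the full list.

Positions with no move are L. A position that does have a move is losing for the player to move precisely when every available move leads to a winning position for the opponent. Fill in the labels:
n=0: no move → L
n=1: reaches L-position 0 → W
n=2: only reaches 1(W), which is W → L
n=3: reaches L-position 2 → W
n=4: reaches L-position 2 → W
n=5: only reaches 4(W), which is W → L
n=6: reaches L-position 2 → W
n=7: only reaches 6(W), which is W → L
n=8: reaches L-position 7 → W
n=9: only reaches 3(W), 8(W), all W → L
n=10: reaches L-position 5 → W
n=11: only reaches 10(W), which is W → L
n=12: reaches L-position 11 → W
n=13: only reaches 12(W), which is W → L
n=14: reaches L-position 7 → W
n=15: reaches L-position 5 → W
n=16: only reaches 8(W), 15(W), all W → L
n=17: reaches L-position 16 → W
n=18: reaches L-position 9 → W
n=19: only reaches 18(W), which is W → L
n=20: reaches L-position 19 → W
n=21: reaches L-position 7 → W
The losing starting values of n are exactly the entries labelled L in this table (9 of them).

0, 2, 5, 7, 9, 11, 13, 16, 19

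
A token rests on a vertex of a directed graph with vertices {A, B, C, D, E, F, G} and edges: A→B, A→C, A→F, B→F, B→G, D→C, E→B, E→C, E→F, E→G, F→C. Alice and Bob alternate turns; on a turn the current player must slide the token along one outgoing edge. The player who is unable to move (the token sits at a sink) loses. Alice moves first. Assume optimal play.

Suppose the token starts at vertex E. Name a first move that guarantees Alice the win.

Move to C.

Build the W/L table. Terminal = L. A non-terminal position is W if it has a move to some L; otherwise it is L.
Every edge goes from a vertex to one that appears earlier in the order G, C, F, B, A, E, D, so processing vertices in that order labels each vertex after all of its successors.
G: no outgoing edge → L
C: no outgoing edge → L
F: →C(L), so W
B: →G(L), so W
A: →C(L), so W
E: →C(L), so W
D: →C(L), so W
From E, the L positions reachable in one move are: C, G. Any move reaching one of these is winning.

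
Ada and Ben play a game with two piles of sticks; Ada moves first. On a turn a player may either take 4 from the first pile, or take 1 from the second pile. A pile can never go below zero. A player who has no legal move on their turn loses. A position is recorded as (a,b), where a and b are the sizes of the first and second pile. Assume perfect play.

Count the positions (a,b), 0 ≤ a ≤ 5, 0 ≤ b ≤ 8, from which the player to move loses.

28

Positions with no move are L. A position that does have a move is losing for the player to move precisely when every available move leads to a winning position for the opponent. Fill in the labels:
Every move lowers a or b (never raises either), so fill the grid row by row in increasing a, and left to right within a row: each cell's successors are then already labelled.
      b=0  b=1  b=2  b=3  b=4  b=5  b=6  b=7  b=8
a=0:    L    W    L    W    L    W    L    W    L
a=1:    L    W    L    W    L    W    L    W    L
a=2:    L    W    L    W    L    W    L    W    L
a=3:    L    W    L    W    L    W    L    W    L
a=4:    W    L    W    L    W    L    W    L    W
a=5:    W    L    W    L    W    L    W    L    W
Cells with no legal move (terminal, hence L): (0,0), (1,0), (2,0), (3,0).
The remaining L cells, each justified by listing all of its moves:
(0,2): only reaches (0,1)(W), which is W → L
(0,4): only reaches (0,3)(W), which is W → L
(0,6): only reaches (0,5)(W), which is W → L
(0,8): only reaches (0,7)(W), which is W → L
(1,2): only reaches (1,1)(W), which is W → L
(1,4): only reaches (1,3)(W), which is W → L
(1,6): only reaches (1,5)(W), which is W → L
(1,8): only reaches (1,7)(W), which is W → L
(2,2): only reaches (2,1)(W), which is W → L
(2,4): only reaches (2,3)(W), which is W → L
(2,6): only reaches (2,5)(W), which is W → L
(2,8): only reaches (2,7)(W), which is W → L
(3,2): only reaches (3,1)(W), which is W → L
(3,4): only reaches (3,3)(W), which is W → L
(3,6): only reaches (3,5)(W), which is W → L
(3,8): only reaches (3,7)(W), which is W → L
(4,1): only reaches (0,1)(W), (4,0)(W), all W → L
(4,3): only reaches (0,3)(W), (4,2)(W), all W → L
(4,5): only reaches (0,5)(W), (4,4)(W), all W → L
(4,7): only reaches (0,7)(W), (4,6)(W), all W → L
(5,1): only reaches (1,1)(W), (5,0)(W), all W → L
(5,3): only reaches (1,3)(W), (5,2)(W), all W → L
(5,5): only reaches (1,5)(W), (5,4)(W), all W → L
(5,7): only reaches (1,7)(W), (5,6)(W), all W → L
Every other cell has at least one move into one of the L cells above, so it is W.
L cells per row: a=0: 5, a=1: 5, a=2: 5, a=3: 5, a=4: 4, a=5: 4; total 28.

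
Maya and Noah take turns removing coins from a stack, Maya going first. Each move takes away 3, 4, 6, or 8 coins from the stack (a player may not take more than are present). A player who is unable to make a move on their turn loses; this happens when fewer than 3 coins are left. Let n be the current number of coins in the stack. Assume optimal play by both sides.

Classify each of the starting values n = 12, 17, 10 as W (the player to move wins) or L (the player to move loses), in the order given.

12: L, 17: W, 10: W

Classify positions by backward induction: terminal positions (no move available) are L. From any other position, the mover wins iff some move reaches an L.
n=0: no move → L
n=1: no move → L
n=2: no move → L
n=3: reaches L-position 0 → W
n=4: reaches L-position 1 → W
n=5: reaches L-position 2 → W
n=6: reaches L-position 2 → W
n=7: reaches L-position 1 → W
n=8: reaches L-position 2 → W
n=9: reaches L-position 1 → W
n=10: reaches L-position 2 → W
n=11: only reaches 8(W), 7(W), 5(W), 3(W), all W → L
n=12: only reaches 9(W), 8(W), 6(W), 4(W), all W → L
n=13: only reaches 10(W), 9(W), 7(W), 5(W), all W → L
n=14: reaches L-position 11 → W
n=15: reaches L-position 12 → W
n=16: reaches L-position 13 → W
n=17: reaches L-position 13 → W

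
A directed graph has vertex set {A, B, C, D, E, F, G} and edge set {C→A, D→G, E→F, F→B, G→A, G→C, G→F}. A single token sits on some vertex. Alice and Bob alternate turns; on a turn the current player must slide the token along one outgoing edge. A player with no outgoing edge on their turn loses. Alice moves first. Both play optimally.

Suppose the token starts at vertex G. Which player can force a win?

Alice wins.

Compute win/loss labels from the base case upward. A position with no move is L. Any other position is W if it can reach an L in one move, else L.
Every edge goes from a vertex to one that appears earlier in the order A, B, C, F, G, D, E, so processing vertices in that order labels each vertex after all of its successors.
A: no outgoing edge → L
B: no outgoing edge → L
C: W (go to A, an L position)
F: W (go to B, an L position)
G: W (go to A, an L position)
D: L (sole option G(W) is W)
E: L (sole option F(W) is W)
The starting position G is W: Alice should move to A, handing over an L position.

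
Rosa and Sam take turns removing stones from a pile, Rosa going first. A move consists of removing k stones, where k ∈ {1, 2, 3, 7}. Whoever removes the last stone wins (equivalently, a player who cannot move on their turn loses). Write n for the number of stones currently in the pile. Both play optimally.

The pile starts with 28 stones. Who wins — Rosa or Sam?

Positions with no move are L. A position that does have a move is losing for the player to move precisely when every available move leads to a winning position for the opponent. Fill in the labels:
n=0: no move → L
n=1: →0(L), so W
n=2: →0(L), so W
n=3: →0(L), so W
n=4: →3(W), 2(W), 1(W) — all W, so L
n=5: →4(L), so W
n=6: →4(L), so W
n=7: →4(L), so W
n=8: →7(W), 6(W), 5(W), 1(W) — all W, so L
n=9: →8(L), so W
n=10: →8(L), so W
n=11: →8(L), so W
n=12: →11(W), 10(W), 9(W), 5(W) — all W, so L
n=13: →12(L), so W
n=14: →12(L), so W
n=15: →12(L), so W
n=16: →15(W), 14(W), 13(W), 9(W) — all W, so L
n=17: →16(L), so W
n=18: →16(L), so W
n=19: →16(L), so W
n=20: →19(W), 18(W), 17(W), 13(W) — all W, so L
n=21: →20(L), so W
n=22: →20(L), so W
n=23: →20(L), so W
n=24: →23(W), 22(W), 21(W), 17(W) — all W, so L
n=25: →24(L), so W
n=26: →24(L), so W
n=27: →24(L), so W
n=28: →27(W), 26(W), 25(W), 21(W) — all W, so L
The starting position 28 is L: whatever Rosa does, the opponent receives a W position.

Sam wins.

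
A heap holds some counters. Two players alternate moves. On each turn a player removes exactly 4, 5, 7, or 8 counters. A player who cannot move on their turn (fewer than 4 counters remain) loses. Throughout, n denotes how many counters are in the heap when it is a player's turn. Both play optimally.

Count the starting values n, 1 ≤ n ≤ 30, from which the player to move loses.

11

Use the standard recursion: the mover loses at a terminal position; elsewhere, the mover wins exactly when some move hands the opponent an L position.
n=0: no move → L
n=1: no move → L
n=2: no move → L
n=3: no move → L
n=4: →0(L), so W
n=5: →1(L), so W
n=6: →2(L), so W
n=7: →3(L), so W
n=8: →3(L), so W
n=9: →2(L), so W
n=10: →3(L), so W
n=11: →3(L), so W
n=12: →8(W), 7(W), 5(W), 4(W) — all W, so L
n=13: →9(W), 8(W), 6(W), 5(W) — all W, so L
n=14: →10(W), 9(W), 7(W), 6(W) — all W, so L
n=15: →11(W), 10(W), 8(W), 7(W) — all W, so L
n=16: →12(L), so W
n=17: →13(L), so W
n=18: →14(L), so W
n=19: →15(L), so W
n=20: →15(L), so W
n=21: →14(L), so W
n=22: →15(L), so W
n=23: →15(L), so W
n=24: →20(W), 19(W), 17(W), 16(W) — all W, so L
n=25: →21(W), 20(W), 18(W), 17(W) — all W, so L
n=26: →22(W), 21(W), 19(W), 18(W) — all W, so L
n=27: →23(W), 22(W), 20(W), 19(W) — all W, so L
n=28: →24(L), so W
n=29: →25(L), so W
n=30: →26(L), so W
L entries with 1 ≤ n ≤ 30 (n=0 is outside the asked range and is not counted): n = 1, 2, 3, 12, 13, 14, 15, 24, 25, 26, 27; that makes 11.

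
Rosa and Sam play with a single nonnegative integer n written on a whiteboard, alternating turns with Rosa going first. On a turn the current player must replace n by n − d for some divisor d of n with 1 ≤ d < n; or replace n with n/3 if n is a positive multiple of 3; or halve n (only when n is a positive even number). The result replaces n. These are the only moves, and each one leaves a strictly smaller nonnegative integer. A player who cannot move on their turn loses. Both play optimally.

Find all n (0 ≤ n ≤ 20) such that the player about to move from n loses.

0, 1, 4, 7, 9, 11, 13, 15, 17, 19

Work bottom-up. With no move the player to move loses. Otherwise the position is W if at least one move leads to an L position for the opponent, and L if every move leads to a W.
n=0: no move → L
n=1: no move → L
n=2: can move to 1, which is L ⇒ W
n=3: can move to 1, which is L ⇒ W
n=4: moves to 2(W), 3(W); every one is W ⇒ L
n=5: can move to 4, which is L ⇒ W
n=6: can move to 4, which is L ⇒ W
n=7: the only move is to 6(W), a W ⇒ L
n=8: can move to 4, which is L ⇒ W
n=9: moves to 3(W), 6(W), 8(W); every one is W ⇒ L
n=10: can move to 9, which is L ⇒ W
n=11: the only move is to 10(W), a W ⇒ L
n=12: can move to 4, which is L ⇒ W
n=13: the only move is to 12(W), a W ⇒ L
n=14: can move to 7, which is L ⇒ W
n=15: moves to 5(W), 10(W), 12(W), 14(W); every one is W ⇒ L
n=16: can move to 15, which is L ⇒ W
n=17: the only move is to 16(W), a W ⇒ L
n=18: can move to 9, which is L ⇒ W
n=19: the only move is to 18(W), a W ⇒ L
n=20: can move to 15, which is L ⇒ W
The losing starting values of n are exactly the entries labelled L in this table (10 of them).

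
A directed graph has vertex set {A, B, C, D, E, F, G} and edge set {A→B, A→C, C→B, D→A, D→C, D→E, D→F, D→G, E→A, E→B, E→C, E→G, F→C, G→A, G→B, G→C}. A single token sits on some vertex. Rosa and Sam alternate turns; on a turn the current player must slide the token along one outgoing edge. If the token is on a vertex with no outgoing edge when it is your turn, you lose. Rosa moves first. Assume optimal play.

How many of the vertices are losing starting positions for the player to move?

Use the standard recursion: the mover loses at a terminal position; elsewhere, the mover wins exactly when some move hands the opponent an L position.
Every edge goes from a vertex to one that appears earlier in the order B, C, A, G, E, F, D, so processing vertices in that order labels each vertex after all of its successors.
B: no outgoing edge → L
C: reaches L-position B → W
A: reaches L-position B → W
G: reaches L-position B → W
E: reaches L-position B → W
F: only reaches C(W), which is W → L
D: reaches L-position F → W
The L vertices are B, F; that is 2 in all.

2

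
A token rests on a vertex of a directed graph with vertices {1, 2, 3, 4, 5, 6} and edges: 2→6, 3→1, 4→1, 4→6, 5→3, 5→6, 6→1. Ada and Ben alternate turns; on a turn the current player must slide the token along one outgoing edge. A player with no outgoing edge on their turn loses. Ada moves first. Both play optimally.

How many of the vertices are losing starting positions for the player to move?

Work bottom-up. With no move the player to move loses. Otherwise the position is W if at least one move leads to an L position for the opponent, and L if every move leads to a W.
Every edge goes from a vertex to one that appears earlier in the order 1, 6, 4, 3, 2, 5, so processing vertices in that order labels each vertex after all of its successors.
1: no outgoing edge → L
6: →1(L), so W
4: →1(L), so W
3: →1(L), so W
2: →6(W) only, which is W, so L
5: →3(W), 6(W) — all W, so L
The L vertices are 1, 2, 5; that is 3 in all.

3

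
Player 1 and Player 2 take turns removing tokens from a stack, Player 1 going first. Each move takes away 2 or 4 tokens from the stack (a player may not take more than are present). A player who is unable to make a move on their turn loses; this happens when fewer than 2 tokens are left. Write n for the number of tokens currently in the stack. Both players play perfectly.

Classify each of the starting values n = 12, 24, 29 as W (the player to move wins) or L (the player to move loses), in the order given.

12: L, 24: L, 29: W

Use the standard recursion: the mover loses at a terminal position; elsewhere, the mover wins exactly when some move hands the opponent an L position.
n=0: no move → L
n=1: no move → L
n=2: can move to 0, which is L ⇒ W
n=3: can move to 1, which is L ⇒ W
n=4: can move to 0, which is L ⇒ W
n=5: can move to 1, which is L ⇒ W
n=6: moves to 4(W), 2(W); every one is W ⇒ L
n=7: moves to 5(W), 3(W); every one is W ⇒ L
n=8: can move to 6, which is L ⇒ W
n=9: can move to 7, which is L ⇒ W
n=10: can move to 6, which is L ⇒ W
n=11: can move to 7, which is L ⇒ W
n=12: moves to 10(W), 8(W); every one is W ⇒ L
n=13: moves to 11(W), 9(W); every one is W ⇒ L
n=14: can move to 12, which is L ⇒ W
n=15: can move to 13, which is L ⇒ W
n=16: can move to 12, which is L ⇒ W
n=17: can move to 13, which is L ⇒ W
n=18: moves to 16(W), 14(W); every one is W ⇒ L
n=19: moves to 17(W), 15(W); every one is W ⇒ L
n=20: can move to 18, which is L ⇒ W
n=21: can move to 19, which is L ⇒ W
n=22: can move to 18, which is L ⇒ W
n=23: can move to 19, which is L ⇒ W
n=24: moves to 22(W), 20(W); every one is W ⇒ L
n=25: moves to 23(W), 21(W); every one is W ⇒ L
n=26: can move to 24, which is L ⇒ W
n=27: can move to 25, which is L ⇒ W
n=28: can move to 24, which is L ⇒ W
n=29: can move to 25, which is L ⇒ W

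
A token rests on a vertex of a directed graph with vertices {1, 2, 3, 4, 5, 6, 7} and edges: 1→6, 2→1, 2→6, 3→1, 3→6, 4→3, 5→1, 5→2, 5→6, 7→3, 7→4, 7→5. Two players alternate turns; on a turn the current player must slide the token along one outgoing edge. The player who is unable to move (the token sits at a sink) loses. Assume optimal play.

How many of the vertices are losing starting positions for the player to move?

Positions with no move are L. A position that does have a move is losing for the player to move precisely when every available move leads to a winning position for the opponent. Fill in the labels:
Every edge goes from a vertex to one that appears earlier in the order 6, 1, 3, 2, 4, 5, 7, so processing vertices in that order labels each vertex after all of its successors.
6: no outgoing edge → L
1: W (go to 6, an L position)
3: W (go to 6, an L position)
2: W (go to 6, an L position)
4: L (sole option 3(W) is W)
5: W (go to 6, an L position)
7: W (go to 4, an L position)
The L vertices are 4, 6; that is 2 in all.

2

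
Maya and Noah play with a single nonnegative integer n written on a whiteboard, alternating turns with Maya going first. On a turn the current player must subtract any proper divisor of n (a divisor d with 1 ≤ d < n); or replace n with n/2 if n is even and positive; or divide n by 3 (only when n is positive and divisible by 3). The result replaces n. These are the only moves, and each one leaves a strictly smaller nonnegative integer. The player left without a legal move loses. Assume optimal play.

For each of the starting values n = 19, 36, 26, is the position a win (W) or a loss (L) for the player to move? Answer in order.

19: L, 36: L, 26: W

Positions with no move are L. A position that does have a move is losing for the player to move precisely when every available move leads to a winning position for the opponent. Fill in the labels:
n=0: no move → L
n=1: no move → L
n=2: W (go to 1, an L position)
n=3: W (go to 1, an L position)
n=4: L (options 2(W), 3(W) are all W)
n=5: W (go to 4, an L position)
n=6: W (go to 4, an L position)
n=7: L (sole option 6(W) is W)
n=8: W (go to 4, an L position)
n=9: L (options 3(W), 6(W), 8(W) are all W)
n=10: W (go to 9, an L position)
n=11: L (sole option 10(W) is W)
n=12: W (go to 4, an L position)
n=13: L (sole option 12(W) is W)
n=14: W (go to 7, an L position)
n=15: L (options 5(W), 10(W), 12(W), 14(W) are all W)
n=16: W (go to 15, an L position)
n=17: L (sole option 16(W) is W)
n=18: W (go to 9, an L position)
n=19: L (sole option 18(W) is W)
n=20: W (go to 15, an L position)
n=21: W (go to 7, an L position)
n=22: W (go to 11, an L position)
n=23: L (sole option 22(W) is W)
n=24: W (go to 23, an L position)
n=25: L (options 20(W), 24(W) are all W)
n=26: W (go to 13, an L position)
n=27: W (go to 9, an L position)
n=28: L (options 14(W), 21(W), 24(W), 26(W), 27(W) are all W)
n=29: W (go to 28, an L position)
n=30: W (go to 15, an L position)
n=31: L (sole option 30(W) is W)
n=32: W (go to 28, an L position)
n=33: W (go to 11, an L position)
n=34: W (go to 17, an L position)
n=35: W (go to 28, an L position)
n=36: L (options 12(W), 18(W), 24(W), 27(W), 30(W), 32(W), 33(W), 34(W), 35(W) are all W)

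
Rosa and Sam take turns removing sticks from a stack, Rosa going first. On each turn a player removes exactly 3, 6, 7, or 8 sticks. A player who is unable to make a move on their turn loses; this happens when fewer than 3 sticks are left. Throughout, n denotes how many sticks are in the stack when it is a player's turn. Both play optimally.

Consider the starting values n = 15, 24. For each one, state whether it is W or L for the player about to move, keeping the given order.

Build the W/L table. Terminal = L. A non-terminal position is W if it has a move to some L; otherwise it is L.
n=0: no move → L
n=1: no move → L
n=2: no move → L
n=3: reaches L-position 0 → W
n=4: reaches L-position 1 → W
n=5: reaches L-position 2 → W
n=6: reaches L-position 0 → W
n=7: reaches L-position 1 → W
n=8: reaches L-position 2 → W
n=9: reaches L-position 2 → W
n=10: reaches L-position 2 → W
n=11: only reaches 8(W), 5(W), 4(W), 3(W), all W → L
n=12: only reaches 9(W), 6(W), 5(W), 4(W), all W → L
n=13: only reaches 10(W), 7(W), 6(W), 5(W), all W → L
n=14: reaches L-position 11 → W
n=15: reaches L-position 12 → W
n=16: reaches L-position 13 → W
n=17: reaches L-position 11 → W
n=18: reaches L-position 12 → W
n=19: reaches L-position 13 → W
n=20: reaches L-position 13 → W
n=21: reaches L-position 13 → W
n=22: only reaches 19(W), 16(W), 15(W), 14(W), all W → L
n=23: only reaches 20(W), 17(W), 16(W), 15(W), all W → L
n=24: only reaches 21(W), 18(W), 17(W), 16(W), all W → L

15: W, 24: L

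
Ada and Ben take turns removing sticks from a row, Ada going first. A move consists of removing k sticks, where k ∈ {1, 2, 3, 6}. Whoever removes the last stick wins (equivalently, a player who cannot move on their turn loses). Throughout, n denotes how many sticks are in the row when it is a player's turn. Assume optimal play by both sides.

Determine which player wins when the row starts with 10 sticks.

Ada wins.

Positions with no move are L. A position that does have a move is losing for the player to move precisely when every available move leads to a winning position for the opponent. Fill in the labels:
n=0: no move → L
n=1: can move to 0, which is L ⇒ W
n=2: can move to 0, which is L ⇒ W
n=3: can move to 0, which is L ⇒ W
n=4: moves to 3(W), 2(W), 1(W); every one is W ⇒ L
n=5: can move to 4, which is L ⇒ W
n=6: can move to 4, which is L ⇒ W
n=7: can move to 4, which is L ⇒ W
n=8: moves to 7(W), 6(W), 5(W), 2(W); every one is W ⇒ L
n=9: can move to 8, which is L ⇒ W
n=10: can move to 8, which is L ⇒ W
The starting position 10 is W: Ada should remove 2, leaving 8, handing over an L position.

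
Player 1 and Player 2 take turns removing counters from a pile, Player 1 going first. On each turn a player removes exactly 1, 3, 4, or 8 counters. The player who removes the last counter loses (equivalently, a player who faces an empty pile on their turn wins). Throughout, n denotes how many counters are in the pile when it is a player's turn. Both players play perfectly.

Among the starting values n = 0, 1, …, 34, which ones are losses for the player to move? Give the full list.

1, 3, 8, 10, 15, 17, 22, 24, 29, 31

Use the standard recursion: the mover wins at a terminal position; elsewhere, the mover wins exactly when some move hands the opponent an L position.
n=0: no move; the opponent has just taken the last counter and therefore loses → W
n=1: →0(W) only, which is W, so L
n=2: →1(L), so W
n=3: →2(W), 0(W) — all W, so L
n=4: →3(L), so W
n=5: →1(L), so W
n=6: →3(L), so W
n=7: →3(L), so W
n=8: →7(W), 5(W), 4(W), 0(W) — all W, so L
n=9: →8(L), so W
n=10: →9(W), 7(W), 6(W), 2(W) — all W, so L
n=11: →10(L), so W
n=12: →8(L), so W
n=13: →10(L), so W
n=14: →10(L), so W
n=15: →14(W), 12(W), 11(W), 7(W) — all W, so L
n=16: →15(L), so W
n=17: →16(W), 14(W), 13(W), 9(W) — all W, so L
n=18: →17(L), so W
n=19: →15(L), so W
n=20: →17(L), so W
n=21: →17(L), so W
n=22: →21(W), 19(W), 18(W), 14(W) — all W, so L
n=23: →22(L), so W
n=24: →23(W), 21(W), 20(W), 16(W) — all W, so L
n=25: →24(L), so W
n=26: →22(L), so W
n=27: →24(L), so W
n=28: →24(L), so W
n=29: →28(W), 26(W), 25(W), 21(W) — all W, so L
n=30: →29(L), so W
n=31: →30(W), 28(W), 27(W), 23(W) — all W, so L
n=32: →31(L), so W
n=33: →29(L), so W
n=34: →31(L), so W
Reading off the rows marked L gives the requested list; there are 10 such values of n.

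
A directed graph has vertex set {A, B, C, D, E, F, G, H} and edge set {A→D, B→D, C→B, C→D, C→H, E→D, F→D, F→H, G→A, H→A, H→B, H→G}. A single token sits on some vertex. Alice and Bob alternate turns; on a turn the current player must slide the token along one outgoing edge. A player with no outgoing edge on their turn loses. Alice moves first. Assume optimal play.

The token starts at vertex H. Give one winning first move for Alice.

Positions with no move are L. A position that does have a move is losing for the player to move precisely when every available move leads to a winning position for the opponent. Fill in the labels:
Every edge goes from a vertex to one that appears earlier in the order D, E, B, A, G, H, C, F, so processing vertices in that order labels each vertex after all of its successors.
D: no outgoing edge → L
E: →D(L), so W
B: →D(L), so W
A: →D(L), so W
G: →A(W) only, which is W, so L
H: →G(L), so W
C: →D(L), so W
F: →D(L), so W
From H, the L positions reachable in one move are: G.

Move to G.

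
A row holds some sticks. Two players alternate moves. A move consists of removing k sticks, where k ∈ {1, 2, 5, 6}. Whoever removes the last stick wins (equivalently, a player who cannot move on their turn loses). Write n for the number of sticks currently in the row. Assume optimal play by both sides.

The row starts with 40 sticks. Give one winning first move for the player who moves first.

Remove 2, leaving 38.

Compute win/loss labels from the base case upward. A position with no move is L. Any other position is W if it can reach an L in one move, else L.
n=0: no move → L
n=1: can move to 0, which is L ⇒ W
n=2: can move to 0, which is L ⇒ W
n=3: moves to 2(W), 1(W); every one is W ⇒ L
n=4: can move to 3, which is L ⇒ W
n=5: can move to 3, which is L ⇒ W
n=6: can move to 0, which is L ⇒ W
n=7: moves to 6(W), 5(W), 2(W), 1(W); every one is W ⇒ L
n=8: can move to 7, which is L ⇒ W
n=9: can move to 7, which is L ⇒ W
n=10: moves to 9(W), 8(W), 5(W), 4(W); every one is W ⇒ L
n=11: can move to 10, which is L ⇒ W
n=12: can move to 10, which is L ⇒ W
n=13: can move to 7, which is L ⇒ W
n=14: moves to 13(W), 12(W), 9(W), 8(W); every one is W ⇒ L
n=15: can move to 14, which is L ⇒ W
n=16: can move to 14, which is L ⇒ W
n=17: moves to 16(W), 15(W), 12(W), 11(W); every one is W ⇒ L
n=18: can move to 17, which is L ⇒ W
n=19: can move to 17, which is L ⇒ W
n=20: can move to 14, which is L ⇒ W
n=21: moves to 20(W), 19(W), 16(W), 15(W); every one is W ⇒ L
n=22: can move to 21, which is L ⇒ W
n=23: can move to 21, which is L ⇒ W
n=24: moves to 23(W), 22(W), 19(W), 18(W); every one is W ⇒ L
n=25: can move to 24, which is L ⇒ W
n=26: can move to 24, which is L ⇒ W
n=27: can move to 21, which is L ⇒ W
n=28: moves to 27(W), 26(W), 23(W), 22(W); every one is W ⇒ L
n=29: can move to 28, which is L ⇒ W
n=30: can move to 28, which is L ⇒ W
n=31: moves to 30(W), 29(W), 26(W), 25(W); every one is W ⇒ L
n=32: can move to 31, which is L ⇒ W
n=33: can move to 31, which is L ⇒ W
n=34: can move to 28, which is L ⇒ W
n=35: moves to 34(W), 33(W), 30(W), 29(W); every one is W ⇒ L
n=36: can move to 35, which is L ⇒ W
n=37: can move to 35, which is L ⇒ W
n=38: moves to 37(W), 36(W), 33(W), 32(W); every one is W ⇒ L
n=39: can move to 38, which is L ⇒ W
n=40: can move to 38, which is L ⇒ W
From 40, the L positions reachable in one move are: 38, 35. Any move reaching one of these is winning.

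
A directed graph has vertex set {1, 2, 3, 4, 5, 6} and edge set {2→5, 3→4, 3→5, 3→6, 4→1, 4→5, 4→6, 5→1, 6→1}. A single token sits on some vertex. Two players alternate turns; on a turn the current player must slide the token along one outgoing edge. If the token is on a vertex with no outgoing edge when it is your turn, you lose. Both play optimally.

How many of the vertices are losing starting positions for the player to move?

Build the W/L table. Terminal = L. A non-terminal position is W if it has a move to some L; otherwise it is L.
Every edge goes from a vertex to one that appears earlier in the order 1, 5, 6, 4, 3, 2, so processing vertices in that order labels each vertex after all of its successors.
1: no outgoing edge → L
5: can move to 1, which is L ⇒ W
6: can move to 1, which is L ⇒ W
4: can move to 1, which is L ⇒ W
3: moves to 4(W), 6(W), 5(W); every one is W ⇒ L
2: the only move is to 5(W), a W ⇒ L
The L vertices are 1, 2, 3; that is 3 in all.

3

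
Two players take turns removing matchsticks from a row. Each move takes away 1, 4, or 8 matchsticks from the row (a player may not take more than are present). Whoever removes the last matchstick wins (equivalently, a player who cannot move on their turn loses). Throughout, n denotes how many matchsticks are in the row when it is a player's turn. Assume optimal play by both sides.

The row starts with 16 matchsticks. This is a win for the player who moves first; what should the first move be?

Classify positions by backward induction: terminal positions (no move available) are L. From any other position, the mover wins iff some move reaches an L.
n=0: no move → L
n=1: reaches L-position 0 → W
n=2: only reaches 1(W), which is W → L
n=3: reaches L-position 2 → W
n=4: reaches L-position 0 → W
n=5: only reaches 4(W), 1(W), all W → L
n=6: reaches L-position 5 → W
n=7: only reaches 6(W), 3(W), all W → L
n=8: reaches L-position 7 → W
n=9: reaches L-position 5 → W
n=10: reaches L-position 2 → W
n=11: reaches L-position 7 → W
n=12: only reaches 11(W), 8(W), 4(W), all W → L
n=13: reaches L-position 12 → W
n=14: only reaches 13(W), 10(W), 6(W), all W → L
n=15: reaches L-position 14 → W
n=16: reaches L-position 12 → W
From 16, the L positions reachable in one move are: 12.

Remove 4, leaving 12.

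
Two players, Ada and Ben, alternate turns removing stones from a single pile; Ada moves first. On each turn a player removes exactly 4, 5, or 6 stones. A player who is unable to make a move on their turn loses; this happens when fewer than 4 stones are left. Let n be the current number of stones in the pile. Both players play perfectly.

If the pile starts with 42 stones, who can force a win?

Ben wins.

Use the standard recursion: the mover loses at a terminal position; elsewhere, the mover wins exactly when some move hands the opponent an L position.
n=0: no move → L
n=1: no move → L
n=2: no move → L
n=3: no move → L
n=4: →0(L), so W
n=5: →1(L), so W
n=6: →2(L), so W
n=7: →3(L), so W
n=8: →3(L), so W
n=9: →3(L), so W
n=10: →6(W), 5(W), 4(W) — all W, so L
n=11: →7(W), 6(W), 5(W) — all W, so L
n=12: →8(W), 7(W), 6(W) — all W, so L
n=13: →9(W), 8(W), 7(W) — all W, so L
n=14: →10(L), so W
n=15: →11(L), so W
n=16: →12(L), so W
n=17: →13(L), so W
n=18: →13(L), so W
n=19: →13(L), so W
n=20: →16(W), 15(W), 14(W) — all W, so L
n=21: →17(W), 16(W), 15(W) — all W, so L
n=22: →18(W), 17(W), 16(W) — all W, so L
n=23: →19(W), 18(W), 17(W) — all W, so L
n=24: →20(L), so W
n=25: →21(L), so W
n=26: →22(L), so W
n=27: →23(L), so W
n=28: →23(L), so W
n=29: →23(L), so W
n=30: →26(W), 25(W), 24(W) — all W, so L
n=31: →27(W), 26(W), 25(W) — all W, so L
n=32: →28(W), 27(W), 26(W) — all W, so L
n=33: →29(W), 28(W), 27(W) — all W, so L
n=34: →30(L), so W
n=35: →31(L), so W
n=36: →32(L), so W
n=37: →33(L), so W
n=38: →33(L), so W
n=39: →33(L), so W
n=40: →36(W), 35(W), 34(W) — all W, so L
n=41: →37(W), 36(W), 35(W) — all W, so L
n=42: →38(W), 37(W), 36(W) — all W, so L
Every move from 42 reaches a W position, so the mover loses.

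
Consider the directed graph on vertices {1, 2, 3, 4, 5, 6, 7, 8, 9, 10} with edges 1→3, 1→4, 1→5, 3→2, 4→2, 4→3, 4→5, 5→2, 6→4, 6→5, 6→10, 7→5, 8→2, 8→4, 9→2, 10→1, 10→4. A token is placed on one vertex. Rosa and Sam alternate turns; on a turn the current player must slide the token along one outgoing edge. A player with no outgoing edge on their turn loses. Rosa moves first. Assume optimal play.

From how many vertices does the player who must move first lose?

Use the standard recursion: the mover loses at a terminal position; elsewhere, the mover wins exactly when some move hands the opponent an L position.
Every edge goes from a vertex to one that appears earlier in the order 2, 3, 5, 4, 1, 8, 10, 6, 9, 7, so processing vertices in that order labels each vertex after all of its successors.
2: no outgoing edge → L
3: →2(L), so W
5: →2(L), so W
4: →2(L), so W
1: →4(W), 5(W), 3(W) — all W, so L
8: →2(L), so W
10: →1(L), so W
6: →10(W), 4(W), 5(W) — all W, so L
9: →2(L), so W
7: →5(W) only, which is W, so L
The L vertices are 1, 2, 6, 7; that is 4 in all.

4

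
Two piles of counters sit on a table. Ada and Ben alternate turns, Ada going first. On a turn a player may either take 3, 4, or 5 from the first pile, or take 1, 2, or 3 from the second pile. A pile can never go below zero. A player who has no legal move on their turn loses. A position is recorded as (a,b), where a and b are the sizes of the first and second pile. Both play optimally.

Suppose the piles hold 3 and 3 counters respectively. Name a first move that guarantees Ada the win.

Work bottom-up. With no move the player to move loses. Otherwise the position is W if at least one move leads to an L position for the opponent, and L if every move leads to a W.
No move ever increases a pile, so every position that can arise here has a ≤ 3 and b ≤ 3; it is enough to label the cells with 0 ≤ a ≤ 3 and 0 ≤ b ≤ 3.
Every move lowers a or b (never raises either), so fill the grid row by row in increasing a, and left to right within a row: each cell's successors are then already labelled.
      b=0  b=1  b=2  b=3
a=0:    L    W    W    W
a=1:    L    W    W    W
a=2:    L    W    W    W
a=3:    W    L    W    W
Cells with no legal move (terminal, hence L): (0,0), (1,0), (2,0).
The remaining L cells, each justified by listing all of its moves:
(3,1): only reaches (0,1)(W), (3,0)(W), all W → L
Every other cell has at least one move into one of the L cells above, so it is W.
From (3,3), the L positions reachable in one move are: (3,1).

Move to (3,1).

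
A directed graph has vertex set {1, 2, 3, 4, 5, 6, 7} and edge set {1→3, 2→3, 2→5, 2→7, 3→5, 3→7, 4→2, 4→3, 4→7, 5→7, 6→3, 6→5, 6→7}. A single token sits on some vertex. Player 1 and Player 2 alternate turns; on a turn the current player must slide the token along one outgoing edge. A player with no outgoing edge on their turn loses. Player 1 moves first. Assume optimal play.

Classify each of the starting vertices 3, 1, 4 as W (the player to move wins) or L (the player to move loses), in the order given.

Label each position W (a win for the player to move) or L (a loss). A position with no legal move is L; any other position is W exactly when some move reaches an L, and L when every move reaches a W.
Every edge goes from a vertex to one that appears earlier in the order 7, 5, 3, 6, 1, 2, 4, so processing vertices in that order labels each vertex after all of its successors.
7: no outgoing edge → L
5: reaches L-position 7 → W
3: reaches L-position 7 → W
6: reaches L-position 7 → W
1: only reaches 3(W), which is W → L
2: reaches L-position 7 → W
4: reaches L-position 7 → W

3: W, 1: L, 4: W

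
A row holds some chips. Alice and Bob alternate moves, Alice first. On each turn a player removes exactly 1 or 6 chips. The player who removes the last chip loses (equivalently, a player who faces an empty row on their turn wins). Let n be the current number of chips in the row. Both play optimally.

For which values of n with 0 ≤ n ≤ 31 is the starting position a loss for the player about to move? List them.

1, 3, 5, 8, 10, 12, 15, 17, 19, 22, 24, 26, 29, 31

Positions with no move are W. A position that does have a move is losing for the player to move precisely when every available move leads to a winning position for the opponent. Fill in the labels:
n=0: no move; the opponent has just taken the last chip and therefore loses → W
n=1: L (sole option 0(W) is W)
n=2: W (go to 1, an L position)
n=3: L (sole option 2(W) is W)
n=4: W (go to 3, an L position)
n=5: L (sole option 4(W) is W)
n=6: W (go to 5, an L position)
n=7: W (go to 1, an L position)
n=8: L (options 7(W), 2(W) are all W)
n=9: W (go to 8, an L position)
n=10: L (options 9(W), 4(W) are all W)
n=11: W (go to 10, an L position)
n=12: L (options 11(W), 6(W) are all W)
n=13: W (go to 12, an L position)
n=14: W (go to 8, an L position)
n=15: L (options 14(W), 9(W) are all W)
n=16: W (go to 15, an L position)
n=17: L (options 16(W), 11(W) are all W)
n=18: W (go to 17, an L position)
n=19: L (options 18(W), 13(W) are all W)
n=20: W (go to 19, an L position)
n=21: W (go to 15, an L position)
n=22: L (options 21(W), 16(W) are all W)
n=23: W (go to 22, an L position)
n=24: L (options 23(W), 18(W) are all W)
n=25: W (go to 24, an L position)
n=26: L (options 25(W), 20(W) are all W)
n=27: W (go to 26, an L position)
n=28: W (go to 22, an L position)
n=29: L (options 28(W), 23(W) are all W)
n=30: W (go to 29, an L position)
n=31: L (options 30(W), 25(W) are all W)
The losing starting values of n are exactly the entries labelled L in this table (14 of them).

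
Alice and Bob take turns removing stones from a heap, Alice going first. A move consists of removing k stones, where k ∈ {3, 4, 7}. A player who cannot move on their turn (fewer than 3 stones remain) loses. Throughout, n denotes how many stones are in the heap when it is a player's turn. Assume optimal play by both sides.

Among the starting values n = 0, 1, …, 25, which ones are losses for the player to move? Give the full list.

Compute win/loss labels from the base case upward. A position with no move is L. Any other position is W if it can reach an L in one move, else L.
n=0: no move → L
n=1: no move → L
n=2: no move → L
n=3: W (go to 0, an L position)
n=4: W (go to 1, an L position)
n=5: W (go to 2, an L position)
n=6: W (go to 2, an L position)
n=7: W (go to 0, an L position)
n=8: W (go to 1, an L position)
n=9: W (go to 2, an L position)
n=10: L (options 7(W), 6(W), 3(W) are all W)
n=11: L (options 8(W), 7(W), 4(W) are all W)
n=12: L (options 9(W), 8(W), 5(W) are all W)
n=13: W (go to 10, an L position)
n=14: W (go to 11, an L position)
n=15: W (go to 12, an L position)
n=16: W (go to 12, an L position)
n=17: W (go to 10, an L position)
n=18: W (go to 11, an L position)
n=19: W (go to 12, an L position)
n=20: L (options 17(W), 16(W), 13(W) are all W)
n=21: L (options 18(W), 17(W), 14(W) are all W)
n=22: L (options 19(W), 18(W), 15(W) are all W)
n=23: W (go to 20, an L position)
n=24: W (go to 21, an L position)
n=25: W (go to 22, an L position)
Reading off the rows marked L gives the requested list; there are 9 such values of n.

0, 1, 2, 10, 11, 12, 20, 21, 22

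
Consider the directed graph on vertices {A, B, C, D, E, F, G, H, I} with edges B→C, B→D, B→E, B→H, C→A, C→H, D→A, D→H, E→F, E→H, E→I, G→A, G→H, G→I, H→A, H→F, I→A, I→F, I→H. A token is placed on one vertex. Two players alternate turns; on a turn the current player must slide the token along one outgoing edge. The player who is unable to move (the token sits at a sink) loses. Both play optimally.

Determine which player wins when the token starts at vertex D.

Positions with no move are L. A position that does have a move is losing for the player to move precisely when every available move leads to a winning position for the opponent. Fill in the labels:
Every edge goes from a vertex to one that appears earlier in the order A, F, H, I, E, G, D, C, B, so processing vertices in that order labels each vertex after all of its successors.
A: no outgoing edge → L
F: no outgoing edge → L
H: →F(L), so W
I: →F(L), so W
E: →F(L), so W
G: →A(L), so W
D: →A(L), so W
C: →A(L), so W
B: →C(W), D(W), E(W), H(W) — all W, so L
The starting position D is W: the player to move should move to A, handing over an L position.

The first player wins.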